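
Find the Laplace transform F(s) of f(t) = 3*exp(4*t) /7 3/(7*(s - 4) ) 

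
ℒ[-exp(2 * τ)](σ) -1/(σ - 2)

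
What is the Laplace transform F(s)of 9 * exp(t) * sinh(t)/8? 9/(8 * s * (s - 2))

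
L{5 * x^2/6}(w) 5/(3 * w^3)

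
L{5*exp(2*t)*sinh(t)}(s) 5/((s - 2)^2 - 1)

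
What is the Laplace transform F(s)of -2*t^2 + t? s^(-2) - 4/s^3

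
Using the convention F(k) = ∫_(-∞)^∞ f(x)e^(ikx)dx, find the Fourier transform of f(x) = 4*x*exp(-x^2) 2*I*sqrt(pi)*k*exp(-k^2/4)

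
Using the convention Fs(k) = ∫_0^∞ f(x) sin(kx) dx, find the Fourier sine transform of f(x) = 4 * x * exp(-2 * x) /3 16 * k/(3 * (k^2 + 4) ^2) 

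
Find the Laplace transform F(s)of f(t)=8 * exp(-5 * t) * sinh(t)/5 8/(5 * ((s + 5)^2 - 1))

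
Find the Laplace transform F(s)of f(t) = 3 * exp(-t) 3/(s + 1)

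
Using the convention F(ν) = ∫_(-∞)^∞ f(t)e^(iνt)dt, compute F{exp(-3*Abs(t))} 6/(ν^2 + 9)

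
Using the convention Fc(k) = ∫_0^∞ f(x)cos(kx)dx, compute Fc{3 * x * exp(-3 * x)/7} 3 * (9 - k^2)/(7 * (k^2 + 9)^2)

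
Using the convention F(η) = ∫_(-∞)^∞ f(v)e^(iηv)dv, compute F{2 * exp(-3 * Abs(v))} 12/(η^2 + 9)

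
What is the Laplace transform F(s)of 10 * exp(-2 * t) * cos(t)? 10 * (s + 2)/((s + 2)^2 + 1)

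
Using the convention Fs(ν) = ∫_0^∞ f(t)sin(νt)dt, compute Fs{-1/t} -pi/2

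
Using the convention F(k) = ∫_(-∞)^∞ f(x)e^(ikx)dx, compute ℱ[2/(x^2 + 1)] 2*pi*exp(-Abs(k))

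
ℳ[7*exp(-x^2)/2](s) 7*gamma(s/2)/4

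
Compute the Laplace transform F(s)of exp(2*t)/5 1/(5*(s - 2))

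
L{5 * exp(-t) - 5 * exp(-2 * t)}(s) 5/(s + 1) - 5/(s + 2)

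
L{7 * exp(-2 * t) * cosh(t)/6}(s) 7 * (s + 2)/(6 * ((s + 2)^2 - 1))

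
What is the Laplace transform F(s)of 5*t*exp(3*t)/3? 5/(3*(s - 3)^2)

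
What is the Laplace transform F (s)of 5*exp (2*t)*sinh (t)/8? 5/ (8*( (s - 2)^2 - 1))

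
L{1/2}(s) 1/(2*s)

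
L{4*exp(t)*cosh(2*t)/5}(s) 4*(s - 1)/(5*((s - 1)^2 - 4))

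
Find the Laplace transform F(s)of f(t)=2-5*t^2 2/s - 10/s^3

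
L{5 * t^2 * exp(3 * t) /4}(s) 5/(2 * (s - 3) ^3) 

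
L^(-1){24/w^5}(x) x^4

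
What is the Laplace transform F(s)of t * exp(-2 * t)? (s + 2)^(-2)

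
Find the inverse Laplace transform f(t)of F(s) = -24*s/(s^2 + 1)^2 -12*t*sin(t)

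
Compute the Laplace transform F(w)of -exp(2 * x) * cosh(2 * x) (2 - w)/(w * (w - 4))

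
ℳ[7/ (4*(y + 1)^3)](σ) 7*pi*(σ - 2)*(σ - 1)/ (8*sin (pi*σ))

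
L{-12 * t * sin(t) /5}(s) -24 * s/(5 * (s^2 + 1) ^2) 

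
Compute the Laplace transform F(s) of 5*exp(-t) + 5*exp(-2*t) 5/(s + 2) + 5/(s + 1) 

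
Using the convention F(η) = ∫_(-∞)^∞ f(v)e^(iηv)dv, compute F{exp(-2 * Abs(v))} 4/(η^2 + 4)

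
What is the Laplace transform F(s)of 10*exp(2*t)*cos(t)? 10*(s - 2)/((s - 2)^2+1)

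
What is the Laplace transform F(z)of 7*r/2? 7/(2*z^2)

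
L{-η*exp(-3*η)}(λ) -1/(λ + 3)^2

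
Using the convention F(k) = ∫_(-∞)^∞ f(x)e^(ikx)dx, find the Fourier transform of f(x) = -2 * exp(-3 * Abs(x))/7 -12/(7 * k^2 + 63)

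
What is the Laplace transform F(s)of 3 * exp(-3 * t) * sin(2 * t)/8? 3/(4 * ((s + 3)^2 + 4))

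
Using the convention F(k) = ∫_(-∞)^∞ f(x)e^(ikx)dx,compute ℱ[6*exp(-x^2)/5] 6*sqrt(pi)*exp(-k^2/4)/5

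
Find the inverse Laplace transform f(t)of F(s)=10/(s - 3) 10*exp(3*t)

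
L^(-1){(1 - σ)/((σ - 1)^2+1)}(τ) -exp(τ)*cos(τ)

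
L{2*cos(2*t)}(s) 2*s/(s^2 + 4)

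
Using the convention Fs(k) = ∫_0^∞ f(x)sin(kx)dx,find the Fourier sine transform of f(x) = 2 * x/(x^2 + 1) pi * exp(-k)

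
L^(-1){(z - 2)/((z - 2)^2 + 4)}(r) exp(2*r)*cos(2*r)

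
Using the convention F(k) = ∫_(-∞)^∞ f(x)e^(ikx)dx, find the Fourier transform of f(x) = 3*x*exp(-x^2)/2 3*I*sqrt(pi)*k*exp(-k^2/4)/4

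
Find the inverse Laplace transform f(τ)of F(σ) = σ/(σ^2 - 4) cosh(2 * τ)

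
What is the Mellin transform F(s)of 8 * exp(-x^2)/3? 4 * gamma(s/2)/3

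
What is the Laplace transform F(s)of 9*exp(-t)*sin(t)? 9/((s + 1)^2 + 1)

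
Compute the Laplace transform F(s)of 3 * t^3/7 18/(7 * s^4)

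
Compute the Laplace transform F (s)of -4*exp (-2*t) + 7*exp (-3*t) 7/ (s + 3) - 4/ (s + 2)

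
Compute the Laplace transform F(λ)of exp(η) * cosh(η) (λ - 1)/(λ * (λ - 2))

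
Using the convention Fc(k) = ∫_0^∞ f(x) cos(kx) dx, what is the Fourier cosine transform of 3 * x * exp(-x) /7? 3 * (1 - k^2) /(7 * (k^2 + 1) ^2) 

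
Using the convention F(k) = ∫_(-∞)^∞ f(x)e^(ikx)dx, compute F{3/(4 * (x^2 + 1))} 3 * pi * exp(-Abs(k))/4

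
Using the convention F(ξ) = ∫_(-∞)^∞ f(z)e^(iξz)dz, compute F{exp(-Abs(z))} 2/(ξ^2 + 1)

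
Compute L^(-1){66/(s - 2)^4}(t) 11 * t^3 * exp(2 * t)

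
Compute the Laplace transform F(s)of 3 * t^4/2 36/s^5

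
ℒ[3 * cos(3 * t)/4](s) 3 * s/(4 * (s^2 + 9))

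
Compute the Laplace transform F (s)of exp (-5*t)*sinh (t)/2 1/ (2*( (s + 5)^2 - 1))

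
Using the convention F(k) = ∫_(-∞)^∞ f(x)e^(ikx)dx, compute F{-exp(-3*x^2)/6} -sqrt(3)*sqrt(pi)*exp(-k^2/12)/18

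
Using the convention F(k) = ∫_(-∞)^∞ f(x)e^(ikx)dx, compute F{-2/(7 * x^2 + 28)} -pi * exp(-2 * Abs(k))/7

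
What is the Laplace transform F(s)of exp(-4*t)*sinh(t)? 1/((s + 4)^2 - 1)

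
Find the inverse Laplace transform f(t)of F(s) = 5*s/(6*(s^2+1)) 5*cos(t)/6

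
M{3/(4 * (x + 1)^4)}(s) gamma(s) * gamma(4 - s)/8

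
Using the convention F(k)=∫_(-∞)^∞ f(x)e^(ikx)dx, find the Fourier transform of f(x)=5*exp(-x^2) 5*sqrt(pi)*exp(-k^2/4)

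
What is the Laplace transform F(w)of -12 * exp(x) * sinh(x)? -12/(w * (w - 2))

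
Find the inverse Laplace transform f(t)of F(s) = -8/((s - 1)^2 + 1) -8 * exp(t) * sin(t)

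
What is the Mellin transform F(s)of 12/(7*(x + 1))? 12*pi*csc(pi*s)/7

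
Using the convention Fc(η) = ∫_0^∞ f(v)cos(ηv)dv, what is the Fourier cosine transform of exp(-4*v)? 4/(η^2 + 16)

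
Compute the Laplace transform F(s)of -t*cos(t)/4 (1 - s^2)/(4*(s^2 + 1)^2)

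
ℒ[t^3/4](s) 3/(2*s^4)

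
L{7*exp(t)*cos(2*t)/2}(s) 7*(s - 1)/(2*((s - 1)^2 + 4))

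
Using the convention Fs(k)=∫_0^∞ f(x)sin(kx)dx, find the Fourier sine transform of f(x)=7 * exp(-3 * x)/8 7 * k/(8 * (k^2 + 9))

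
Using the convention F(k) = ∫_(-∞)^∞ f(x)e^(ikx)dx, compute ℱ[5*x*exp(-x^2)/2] 5*I*sqrt(pi)*k*exp(-k^2/4)/4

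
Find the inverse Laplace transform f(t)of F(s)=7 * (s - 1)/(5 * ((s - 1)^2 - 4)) 7 * exp(t) * cosh(2 * t)/5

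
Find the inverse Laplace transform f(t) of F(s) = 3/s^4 t^3/2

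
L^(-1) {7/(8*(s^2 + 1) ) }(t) 7*sin(t) /8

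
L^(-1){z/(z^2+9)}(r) cos(3 * r)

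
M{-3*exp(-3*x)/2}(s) -3^(1 - s)*gamma(s)/2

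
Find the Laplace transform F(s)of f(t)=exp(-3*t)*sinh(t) 1/((s + 3)^2 - 1)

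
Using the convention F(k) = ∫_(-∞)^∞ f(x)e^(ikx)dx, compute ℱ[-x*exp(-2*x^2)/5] -sqrt(2)*I*sqrt(pi)*k*exp(-k^2/8)/40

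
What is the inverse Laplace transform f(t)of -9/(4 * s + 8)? -9 * exp(-2 * t)/4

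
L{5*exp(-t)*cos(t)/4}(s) 5*(s + 1)/(4*((s + 1)^2 + 1))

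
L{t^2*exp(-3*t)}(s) 2/(s + 3)^3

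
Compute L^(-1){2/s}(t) 2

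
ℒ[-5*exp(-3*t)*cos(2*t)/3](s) 5*(-s - 3)/(3*((s + 3)^2 + 4))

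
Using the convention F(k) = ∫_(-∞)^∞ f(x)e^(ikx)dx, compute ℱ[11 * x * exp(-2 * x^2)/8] 11 * sqrt(2) * I * sqrt(pi) * k * exp(-k^2/8)/64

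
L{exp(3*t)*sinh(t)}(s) 1/((s - 3)^2 - 1)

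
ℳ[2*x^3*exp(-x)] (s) 2*gamma(s + 3)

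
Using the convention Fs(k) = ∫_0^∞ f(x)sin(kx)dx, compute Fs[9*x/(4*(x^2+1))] 9*pi*exp(-k)/8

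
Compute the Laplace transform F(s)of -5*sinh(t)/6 -5/(6*s^2 - 6)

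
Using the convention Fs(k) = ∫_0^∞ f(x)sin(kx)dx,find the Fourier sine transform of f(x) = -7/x -7*pi/2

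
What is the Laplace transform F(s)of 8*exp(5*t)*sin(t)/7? 8/(7*((s - 5)^2 + 1))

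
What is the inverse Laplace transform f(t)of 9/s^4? 3*t^3/2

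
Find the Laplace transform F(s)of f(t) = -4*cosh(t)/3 -4*s/(3*s^2 - 3)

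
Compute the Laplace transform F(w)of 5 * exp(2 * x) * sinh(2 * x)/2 5/(w * (w - 4))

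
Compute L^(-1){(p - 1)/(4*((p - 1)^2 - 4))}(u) exp(u)*cosh(2*u)/4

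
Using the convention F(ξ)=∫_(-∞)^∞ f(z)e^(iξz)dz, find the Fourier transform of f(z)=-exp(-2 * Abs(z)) -4/(ξ^2 + 4)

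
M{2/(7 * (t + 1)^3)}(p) pi * (p - 2) * (p - 1)/(7 * sin(pi * p))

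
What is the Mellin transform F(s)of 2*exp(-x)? 2*gamma(s)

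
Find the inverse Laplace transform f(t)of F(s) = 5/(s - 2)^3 5*t^2*exp(2*t)/2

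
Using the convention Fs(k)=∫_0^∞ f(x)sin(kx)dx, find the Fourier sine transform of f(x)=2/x pi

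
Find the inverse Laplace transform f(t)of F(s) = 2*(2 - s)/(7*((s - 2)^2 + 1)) -2*exp(2*t)*cos(t)/7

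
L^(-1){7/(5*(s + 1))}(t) 7*exp(-t)/5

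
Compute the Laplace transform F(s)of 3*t 3/s^2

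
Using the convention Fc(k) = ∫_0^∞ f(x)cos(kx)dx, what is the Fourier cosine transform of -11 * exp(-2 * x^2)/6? -11 * sqrt(2) * sqrt(pi) * exp(-k^2/8)/24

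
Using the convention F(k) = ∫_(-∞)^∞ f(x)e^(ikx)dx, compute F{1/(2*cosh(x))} pi/(2*cosh(pi*k/2))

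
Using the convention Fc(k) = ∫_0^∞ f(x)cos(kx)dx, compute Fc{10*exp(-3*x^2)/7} 5*sqrt(3)*sqrt(pi)*exp(-k^2/12)/21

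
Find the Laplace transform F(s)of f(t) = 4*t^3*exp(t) 24/(s - 1)^4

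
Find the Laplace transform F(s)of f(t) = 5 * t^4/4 30/s^5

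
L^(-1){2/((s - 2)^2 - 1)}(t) 2*exp(2*t)*sinh(t)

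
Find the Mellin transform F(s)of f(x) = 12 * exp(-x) 12 * gamma(s)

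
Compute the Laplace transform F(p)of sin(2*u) 2/(p^2+4)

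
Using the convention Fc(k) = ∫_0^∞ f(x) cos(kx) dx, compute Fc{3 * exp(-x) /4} 3/(4 * (k^2+1) ) 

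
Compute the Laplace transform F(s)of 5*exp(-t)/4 5/(4*(s + 1))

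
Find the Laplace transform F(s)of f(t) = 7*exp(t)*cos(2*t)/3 7*(s - 1)/(3*((s - 1)^2 + 4))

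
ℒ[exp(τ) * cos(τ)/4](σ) (σ - 1)/(4 * ((σ - 1)^2 + 1))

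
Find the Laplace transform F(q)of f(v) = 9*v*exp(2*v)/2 9/(2*(q - 2)^2)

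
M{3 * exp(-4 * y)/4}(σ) 3 * gamma(σ)/(4 * 2^(2 * σ))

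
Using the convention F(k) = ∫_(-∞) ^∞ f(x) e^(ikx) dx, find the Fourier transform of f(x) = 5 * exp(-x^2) 5 * sqrt(pi) * exp(-k^2/4) 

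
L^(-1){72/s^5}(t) 3 * t^4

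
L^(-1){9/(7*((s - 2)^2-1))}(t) 9*exp(2*t)*sinh(t)/7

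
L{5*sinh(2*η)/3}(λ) 10/(3*(λ^2-4))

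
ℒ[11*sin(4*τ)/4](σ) 11/(σ^2 + 16)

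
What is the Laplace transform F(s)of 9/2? 9/(2 * s)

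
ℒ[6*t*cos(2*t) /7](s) 6*(s^2 - 4) /(7*(s^2 + 4) ^2) 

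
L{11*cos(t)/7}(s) 11*s/(7*(s^2 + 1))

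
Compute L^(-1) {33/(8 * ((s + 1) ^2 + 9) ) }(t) 11 * exp(-t) * sin(3 * t) /8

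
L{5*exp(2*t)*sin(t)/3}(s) 5/(3*((s - 2)^2 + 1))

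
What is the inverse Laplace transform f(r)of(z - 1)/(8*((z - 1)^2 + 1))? exp(r)*cos(r)/8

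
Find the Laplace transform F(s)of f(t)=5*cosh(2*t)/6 5*s/(6*(s^2 - 4))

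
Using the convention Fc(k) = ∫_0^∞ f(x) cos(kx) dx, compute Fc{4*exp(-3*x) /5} 12/(5*(k^2 + 9) ) 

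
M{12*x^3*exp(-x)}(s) 12*gamma(s + 3)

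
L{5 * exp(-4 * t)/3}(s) 5/(3 * (s + 4))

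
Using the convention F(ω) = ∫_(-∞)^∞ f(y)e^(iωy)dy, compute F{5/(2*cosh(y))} 5*pi/(2*cosh(pi*ω/2))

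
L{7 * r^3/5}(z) 42/(5 * z^4)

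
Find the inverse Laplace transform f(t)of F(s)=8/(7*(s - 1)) 8*exp(t)/7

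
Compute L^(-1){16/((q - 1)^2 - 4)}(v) 8*exp(v)*sinh(2*v)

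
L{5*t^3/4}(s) 15/(2*s^4)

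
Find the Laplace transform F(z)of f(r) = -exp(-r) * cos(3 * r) (-z - 1)/((z + 1)^2 + 9)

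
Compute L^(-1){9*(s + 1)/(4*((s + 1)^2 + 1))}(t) 9*exp(-t)*cos(t)/4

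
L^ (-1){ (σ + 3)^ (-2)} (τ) τ*exp (-3*τ)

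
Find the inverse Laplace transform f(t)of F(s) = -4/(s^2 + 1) -4 * sin(t)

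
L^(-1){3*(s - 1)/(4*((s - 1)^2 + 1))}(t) 3*exp(t)*cos(t)/4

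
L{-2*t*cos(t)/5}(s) 2*(1 - s^2)/(5*(s^2+1)^2)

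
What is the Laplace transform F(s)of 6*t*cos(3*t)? 6*(s^2 - 9)/(s^2 + 9)^2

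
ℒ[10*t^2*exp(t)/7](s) 20/(7*(s - 1)^3)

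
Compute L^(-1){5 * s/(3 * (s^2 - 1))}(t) 5 * cosh(t)/3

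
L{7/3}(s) 7/(3*s)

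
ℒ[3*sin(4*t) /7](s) 12/(7*(s^2 + 16) ) 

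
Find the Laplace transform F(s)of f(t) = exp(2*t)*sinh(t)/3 1/(3*((s - 2)^2 - 1))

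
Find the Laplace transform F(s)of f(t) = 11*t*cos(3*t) 11*(s^2 - 9)/(s^2+9)^2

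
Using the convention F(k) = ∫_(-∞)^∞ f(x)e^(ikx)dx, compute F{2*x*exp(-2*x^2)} sqrt(2)*I*sqrt(pi)*k*exp(-k^2/8)/4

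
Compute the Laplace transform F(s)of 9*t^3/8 27/(4*s^4)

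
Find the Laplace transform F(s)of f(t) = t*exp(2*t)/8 1/(8*(s - 2)^2)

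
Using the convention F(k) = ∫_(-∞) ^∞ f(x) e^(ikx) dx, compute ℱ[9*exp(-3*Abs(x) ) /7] 54/(7*(k^2 + 9) ) 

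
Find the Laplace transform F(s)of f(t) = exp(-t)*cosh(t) (s+1)/(s*(s+2))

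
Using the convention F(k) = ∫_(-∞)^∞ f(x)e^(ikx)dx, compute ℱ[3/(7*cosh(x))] 3*pi/(7*cosh(pi*k/2))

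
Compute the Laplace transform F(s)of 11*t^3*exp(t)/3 22/(s - 1)^4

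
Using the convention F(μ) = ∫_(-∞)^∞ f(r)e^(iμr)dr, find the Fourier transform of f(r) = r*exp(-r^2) I*sqrt(pi)*μ*exp(-μ^2/4)/2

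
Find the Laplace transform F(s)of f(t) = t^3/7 6/(7 * s^4)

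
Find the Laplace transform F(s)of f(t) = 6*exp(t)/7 6/(7*(s - 1))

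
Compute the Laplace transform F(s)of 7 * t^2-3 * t 14/s^3-3/s^2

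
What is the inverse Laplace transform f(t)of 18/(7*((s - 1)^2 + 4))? 9*exp(t)*sin(2*t)/7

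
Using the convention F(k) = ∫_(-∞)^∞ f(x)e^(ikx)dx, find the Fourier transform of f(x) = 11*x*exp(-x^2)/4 11*I*sqrt(pi)*k*exp(-k^2/4)/8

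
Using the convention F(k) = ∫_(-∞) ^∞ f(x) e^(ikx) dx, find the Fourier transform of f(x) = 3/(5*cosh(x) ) 3*pi/(5*cosh(pi*k/2) ) 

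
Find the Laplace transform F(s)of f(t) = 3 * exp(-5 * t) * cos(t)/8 3 * (s + 5)/(8 * ((s + 5)^2 + 1))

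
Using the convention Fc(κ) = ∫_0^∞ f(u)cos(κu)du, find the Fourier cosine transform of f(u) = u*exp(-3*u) (9 - κ^2)/(κ^2 + 9)^2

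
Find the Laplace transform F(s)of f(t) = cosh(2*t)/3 s/(3*(s^2 - 4))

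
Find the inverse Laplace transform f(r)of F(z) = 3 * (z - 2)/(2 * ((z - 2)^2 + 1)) 3 * exp(2 * r) * cos(r)/2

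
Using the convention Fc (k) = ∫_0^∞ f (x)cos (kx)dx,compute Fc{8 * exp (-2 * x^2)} 2 * sqrt (2) * sqrt (pi) * exp (-k^2/8)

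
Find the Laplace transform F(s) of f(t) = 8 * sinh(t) 8/(s^2 - 1) 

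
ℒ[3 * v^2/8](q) 3/(4 * q^3)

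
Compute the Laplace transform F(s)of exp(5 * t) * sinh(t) 1/((s - 5)^2 - 1)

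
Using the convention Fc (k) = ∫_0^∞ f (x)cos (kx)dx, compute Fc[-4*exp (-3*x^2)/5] -2*sqrt (3)*sqrt (pi)*exp (-k^2/12)/15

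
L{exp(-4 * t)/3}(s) 1/(3 * (s + 4))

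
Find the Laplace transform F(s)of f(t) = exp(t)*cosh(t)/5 (s - 1)/(5*s*(s - 2))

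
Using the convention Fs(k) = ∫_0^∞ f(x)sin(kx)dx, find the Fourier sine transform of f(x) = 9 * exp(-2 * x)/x 9 * atan(k/2)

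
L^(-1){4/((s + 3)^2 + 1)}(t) 4*exp(-3*t)*sin(t)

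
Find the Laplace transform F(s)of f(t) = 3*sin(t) 3/(s^2 + 1)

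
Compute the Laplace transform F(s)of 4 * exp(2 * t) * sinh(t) 4/((s - 2)^2 - 1)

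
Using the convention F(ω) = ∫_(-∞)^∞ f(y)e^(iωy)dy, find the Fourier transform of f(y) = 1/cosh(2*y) pi/(2*cosh(pi*ω/4))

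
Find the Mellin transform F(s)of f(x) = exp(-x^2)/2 gamma(s/2)/4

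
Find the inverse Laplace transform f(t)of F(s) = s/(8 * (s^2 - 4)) cosh(2 * t)/8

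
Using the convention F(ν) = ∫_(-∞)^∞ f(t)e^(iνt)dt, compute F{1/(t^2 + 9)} pi * exp(-3 * Abs(ν))/3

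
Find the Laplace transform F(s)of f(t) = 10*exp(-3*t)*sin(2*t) 20/((s + 3)^2 + 4)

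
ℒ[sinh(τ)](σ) 1/(σ^2 - 1)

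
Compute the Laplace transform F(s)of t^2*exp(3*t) 2/(s - 3)^3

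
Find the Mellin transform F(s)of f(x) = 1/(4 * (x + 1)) pi * csc(pi * s)/4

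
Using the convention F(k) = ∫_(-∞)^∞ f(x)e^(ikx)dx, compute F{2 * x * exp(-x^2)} I * sqrt(pi) * k * exp(-k^2/4)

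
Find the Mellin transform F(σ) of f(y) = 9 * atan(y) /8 -9 * pi * sec(pi * σ/2) /(16 * σ) 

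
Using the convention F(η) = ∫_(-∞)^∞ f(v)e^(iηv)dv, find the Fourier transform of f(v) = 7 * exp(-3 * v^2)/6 7 * sqrt(3) * sqrt(pi) * exp(-η^2/12)/18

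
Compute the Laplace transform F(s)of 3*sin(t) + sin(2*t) 3/(s^2 + 1) + 2/(s^2 + 4)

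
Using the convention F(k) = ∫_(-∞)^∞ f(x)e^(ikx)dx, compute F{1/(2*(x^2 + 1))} pi*exp(-Abs(k))/2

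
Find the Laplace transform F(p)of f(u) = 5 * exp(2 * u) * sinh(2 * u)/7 10/(7 * p * (p - 4))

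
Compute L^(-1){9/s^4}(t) 3*t^3/2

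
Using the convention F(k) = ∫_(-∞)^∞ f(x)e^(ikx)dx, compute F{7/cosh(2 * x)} 7 * pi/(2 * cosh(pi * k/4))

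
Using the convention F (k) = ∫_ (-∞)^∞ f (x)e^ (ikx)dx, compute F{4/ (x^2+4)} 2*pi*exp (-2*Abs (k))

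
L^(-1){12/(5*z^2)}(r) 12*r/5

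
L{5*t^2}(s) 10/s^3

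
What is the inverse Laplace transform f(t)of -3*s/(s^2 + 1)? -3*cos(t)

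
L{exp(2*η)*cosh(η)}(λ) (λ - 2)/((λ - 2)^2 - 1)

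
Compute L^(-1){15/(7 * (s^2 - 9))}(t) 5 * sinh(3 * t)/7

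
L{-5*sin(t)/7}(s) -5/(7*s^2 + 7)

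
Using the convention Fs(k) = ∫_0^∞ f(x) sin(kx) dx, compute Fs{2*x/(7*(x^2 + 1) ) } pi*exp(-k) /7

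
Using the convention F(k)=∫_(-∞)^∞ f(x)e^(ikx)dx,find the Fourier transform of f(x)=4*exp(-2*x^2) 2*sqrt(2)*sqrt(pi)*exp(-k^2/8)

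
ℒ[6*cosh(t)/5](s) 6*s/(5*(s^2 - 1))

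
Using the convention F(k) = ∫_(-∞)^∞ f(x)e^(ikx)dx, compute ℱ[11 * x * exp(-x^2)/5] 11 * I * sqrt(pi) * k * exp(-k^2/4)/10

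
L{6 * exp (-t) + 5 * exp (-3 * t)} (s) 6/ (s + 1) + 5/ (s + 3)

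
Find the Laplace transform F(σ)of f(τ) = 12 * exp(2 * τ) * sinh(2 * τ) 24/(σ * (σ - 4))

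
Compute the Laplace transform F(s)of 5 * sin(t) 5/(s^2 + 1)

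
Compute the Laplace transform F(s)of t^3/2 3/s^4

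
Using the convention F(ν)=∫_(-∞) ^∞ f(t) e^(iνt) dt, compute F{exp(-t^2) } sqrt(pi)*exp(-ν^2/4) 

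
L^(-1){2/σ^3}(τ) τ^2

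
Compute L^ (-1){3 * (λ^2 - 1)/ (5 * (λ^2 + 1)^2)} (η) 3 * η * cos (η)/5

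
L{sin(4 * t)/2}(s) 2/(s^2 + 16)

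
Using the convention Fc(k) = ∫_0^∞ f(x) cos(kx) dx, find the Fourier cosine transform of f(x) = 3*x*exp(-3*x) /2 3*(9 - k^2) /(2*(k^2 + 9) ^2) 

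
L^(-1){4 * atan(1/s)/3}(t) 4 * sin(t)/(3 * t)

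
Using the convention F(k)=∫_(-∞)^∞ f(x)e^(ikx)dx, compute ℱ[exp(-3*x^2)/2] sqrt(3)*sqrt(pi)*exp(-k^2/12)/6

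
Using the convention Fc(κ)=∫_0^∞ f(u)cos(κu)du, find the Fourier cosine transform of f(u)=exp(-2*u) 2/(κ^2+4)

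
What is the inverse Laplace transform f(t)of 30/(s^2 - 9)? 10*sinh(3*t)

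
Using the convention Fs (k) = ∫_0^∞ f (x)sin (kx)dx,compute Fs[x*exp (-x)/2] k/ (k^2 + 1)^2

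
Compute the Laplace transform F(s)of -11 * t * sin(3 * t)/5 -66 * s/(5 * (s^2 + 9)^2)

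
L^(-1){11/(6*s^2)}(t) 11*t/6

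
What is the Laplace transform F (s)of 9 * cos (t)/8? 9 * s/ (8 * (s^2 + 1))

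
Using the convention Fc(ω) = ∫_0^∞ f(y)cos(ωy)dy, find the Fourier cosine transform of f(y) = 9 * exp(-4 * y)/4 9/(ω^2+16)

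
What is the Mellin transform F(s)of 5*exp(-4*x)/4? 5*gamma(s)/(4*2^(2*s))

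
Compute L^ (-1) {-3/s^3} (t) -3 * t^2/2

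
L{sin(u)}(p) 1/(p^2 + 1)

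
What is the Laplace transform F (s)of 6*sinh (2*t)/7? 12/ (7*(s^2 - 4))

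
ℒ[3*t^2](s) 6/s^3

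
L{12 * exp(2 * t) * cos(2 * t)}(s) 12 * (s - 2)/((s - 2)^2 + 4)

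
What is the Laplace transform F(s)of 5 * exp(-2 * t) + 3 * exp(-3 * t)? 5/(s + 2) + 3/(s + 3)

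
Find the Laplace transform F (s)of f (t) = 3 3/s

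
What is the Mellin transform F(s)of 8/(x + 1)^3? 4*pi*(s - 2)*(s - 1)/sin(pi*s)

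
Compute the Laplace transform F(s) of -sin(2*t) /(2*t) -atan(2/s) /2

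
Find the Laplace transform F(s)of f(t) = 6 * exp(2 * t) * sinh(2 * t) 12/(s * (s - 4))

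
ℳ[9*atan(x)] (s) -9*pi*sec(pi*s/2)/(2*s)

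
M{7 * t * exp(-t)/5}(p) 7 * gamma(p + 1)/5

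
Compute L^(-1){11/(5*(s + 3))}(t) 11*exp(-3*t)/5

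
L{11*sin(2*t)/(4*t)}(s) 11*atan(2/s)/4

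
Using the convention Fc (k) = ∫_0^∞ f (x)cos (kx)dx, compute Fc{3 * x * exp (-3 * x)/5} 3 * (9 - k^2)/ (5 * (k^2 + 9)^2)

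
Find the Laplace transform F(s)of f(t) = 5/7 5/(7*s)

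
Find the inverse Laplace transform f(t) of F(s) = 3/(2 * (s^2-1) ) 3 * sinh(t) /2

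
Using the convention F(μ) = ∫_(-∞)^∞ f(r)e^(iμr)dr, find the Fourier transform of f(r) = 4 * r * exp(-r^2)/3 2 * I * sqrt(pi) * μ * exp(-μ^2/4)/3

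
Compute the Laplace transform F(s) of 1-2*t 1/s - 2/s^2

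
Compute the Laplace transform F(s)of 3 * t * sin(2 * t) 12 * s/(s^2 + 4)^2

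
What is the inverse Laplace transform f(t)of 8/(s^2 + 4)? 4 * sin(2 * t)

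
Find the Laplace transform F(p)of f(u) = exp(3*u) 1/(p - 3)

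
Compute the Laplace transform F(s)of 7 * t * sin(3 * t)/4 21 * s/(2 * (s^2 + 9)^2)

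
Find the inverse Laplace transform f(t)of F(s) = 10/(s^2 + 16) 5 * sin(4 * t)/2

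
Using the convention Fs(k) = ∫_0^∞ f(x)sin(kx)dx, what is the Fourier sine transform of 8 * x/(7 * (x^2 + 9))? 4 * pi * exp(-3 * k)/7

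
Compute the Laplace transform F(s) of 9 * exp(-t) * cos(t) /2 9 * (s + 1) /(2 * ((s + 1) ^2 + 1) ) 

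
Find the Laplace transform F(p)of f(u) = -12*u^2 -24/p^3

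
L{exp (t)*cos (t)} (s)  (s - 1)/ ( (s - 1)^2 + 1)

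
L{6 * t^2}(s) 12/s^3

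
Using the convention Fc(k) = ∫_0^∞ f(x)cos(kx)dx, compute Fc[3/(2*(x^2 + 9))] pi*exp(-3*k)/4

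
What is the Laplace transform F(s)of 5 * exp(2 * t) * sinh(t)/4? 5/(4 * ((s - 2)^2-1))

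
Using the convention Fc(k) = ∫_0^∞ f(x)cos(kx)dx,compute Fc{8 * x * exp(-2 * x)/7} 8 * (4 - k^2)/(7 * (k^2+4)^2)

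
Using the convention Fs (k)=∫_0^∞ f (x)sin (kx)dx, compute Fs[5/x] 5 * pi/2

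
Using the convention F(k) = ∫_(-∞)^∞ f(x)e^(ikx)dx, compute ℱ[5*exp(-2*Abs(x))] 20/(k^2 + 4)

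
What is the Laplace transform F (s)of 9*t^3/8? 27/ (4*s^4)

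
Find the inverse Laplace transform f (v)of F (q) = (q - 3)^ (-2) v*exp (3*v)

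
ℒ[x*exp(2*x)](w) (w - 2)^(-2)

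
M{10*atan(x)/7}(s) -5*pi*sec(pi*s/2)/(7*s)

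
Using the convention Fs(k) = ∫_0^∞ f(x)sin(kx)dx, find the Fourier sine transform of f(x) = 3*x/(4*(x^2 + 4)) 3*pi*exp(-2*k)/8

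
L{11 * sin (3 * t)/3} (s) 11/ (s^2 + 9)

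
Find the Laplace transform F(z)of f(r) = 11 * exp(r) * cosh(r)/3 11 * (z - 1)/(3 * z * (z - 2))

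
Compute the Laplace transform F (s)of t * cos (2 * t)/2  (s^2 - 4)/ (2 * (s^2 + 4)^2)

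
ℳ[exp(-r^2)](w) gamma(w/2)/2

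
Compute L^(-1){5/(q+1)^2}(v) 5*v*exp(-v)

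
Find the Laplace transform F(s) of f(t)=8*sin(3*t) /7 24/(7*(s^2 + 9) ) 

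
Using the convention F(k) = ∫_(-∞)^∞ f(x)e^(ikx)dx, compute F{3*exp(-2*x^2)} 3*sqrt(2)*sqrt(pi)*exp(-k^2/8)/2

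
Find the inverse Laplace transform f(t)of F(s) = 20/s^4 10 * t^3/3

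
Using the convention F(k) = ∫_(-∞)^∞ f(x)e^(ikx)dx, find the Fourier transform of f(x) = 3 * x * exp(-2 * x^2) 3 * sqrt(2) * I * sqrt(pi) * k * exp(-k^2/8)/8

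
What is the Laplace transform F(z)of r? z^(-2)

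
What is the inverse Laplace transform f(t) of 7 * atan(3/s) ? 7 * sin(3 * t) /t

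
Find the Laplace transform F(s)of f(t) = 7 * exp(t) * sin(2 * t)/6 7/(3 * ((s - 1)^2 + 4))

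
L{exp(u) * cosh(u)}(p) (p - 1)/(p * (p - 2))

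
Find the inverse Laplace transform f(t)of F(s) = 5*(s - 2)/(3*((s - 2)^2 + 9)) 5*exp(2*t)*cos(3*t)/3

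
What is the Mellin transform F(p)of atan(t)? -pi*sec(pi*p/2)/(2*p)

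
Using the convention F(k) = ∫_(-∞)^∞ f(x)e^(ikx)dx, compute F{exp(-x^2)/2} sqrt(pi)*exp(-k^2/4)/2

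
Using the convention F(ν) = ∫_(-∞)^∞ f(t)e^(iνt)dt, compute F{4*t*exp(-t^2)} 2*I*sqrt(pi)*ν*exp(-ν^2/4)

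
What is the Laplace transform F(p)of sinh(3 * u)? 3/(p^2 - 9)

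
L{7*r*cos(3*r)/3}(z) 7*(z^2 - 9)/(3*(z^2+9)^2)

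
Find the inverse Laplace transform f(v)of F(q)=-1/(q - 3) -exp(3*v)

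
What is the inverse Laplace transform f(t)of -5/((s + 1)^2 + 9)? -5 * exp(-t) * sin(3 * t)/3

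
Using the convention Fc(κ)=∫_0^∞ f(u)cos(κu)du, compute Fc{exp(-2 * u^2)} sqrt(2) * sqrt(pi) * exp(-κ^2/8)/4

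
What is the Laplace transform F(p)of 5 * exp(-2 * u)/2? 5/(2 * (p + 2))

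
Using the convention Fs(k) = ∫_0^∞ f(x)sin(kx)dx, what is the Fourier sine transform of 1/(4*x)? pi/8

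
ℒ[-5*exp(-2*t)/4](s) -5/(4*s+8)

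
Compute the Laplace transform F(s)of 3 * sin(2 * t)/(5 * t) 3 * atan(2/s)/5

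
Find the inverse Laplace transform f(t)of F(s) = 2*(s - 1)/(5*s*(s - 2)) 2*exp(t)*cosh(t)/5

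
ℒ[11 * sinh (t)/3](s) 11/ (3 * (s^2 - 1))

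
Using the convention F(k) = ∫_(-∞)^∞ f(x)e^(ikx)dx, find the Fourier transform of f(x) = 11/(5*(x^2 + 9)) 11*pi*exp(-3*Abs(k))/15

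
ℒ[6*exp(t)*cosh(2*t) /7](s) 6*(s - 1) /(7*((s - 1) ^2 - 4) ) 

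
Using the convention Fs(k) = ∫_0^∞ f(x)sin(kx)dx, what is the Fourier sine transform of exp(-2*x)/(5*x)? atan(k/2)/5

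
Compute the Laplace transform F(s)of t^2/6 1/(3*s^3)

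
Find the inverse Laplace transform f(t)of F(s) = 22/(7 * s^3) 11 * t^2/7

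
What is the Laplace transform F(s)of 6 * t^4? 144/s^5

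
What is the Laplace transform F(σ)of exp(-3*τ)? 1/(σ + 3)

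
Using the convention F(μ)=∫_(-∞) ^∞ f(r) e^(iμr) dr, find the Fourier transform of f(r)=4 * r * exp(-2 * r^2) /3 sqrt(2) * I * sqrt(pi) * μ * exp(-μ^2/8) /6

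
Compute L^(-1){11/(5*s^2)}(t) 11*t/5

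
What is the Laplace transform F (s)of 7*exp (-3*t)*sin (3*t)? 21/ ( (s + 3)^2 + 9)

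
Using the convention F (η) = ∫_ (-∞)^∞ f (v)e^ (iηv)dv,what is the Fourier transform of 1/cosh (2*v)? pi/ (2*cosh (pi*η/4))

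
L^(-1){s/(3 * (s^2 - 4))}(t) cosh(2 * t)/3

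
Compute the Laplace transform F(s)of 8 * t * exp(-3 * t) 8/(s + 3)^2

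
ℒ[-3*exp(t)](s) -3/(s - 1)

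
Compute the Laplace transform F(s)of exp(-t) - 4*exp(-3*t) 1/(s + 1) - 4/(s + 3)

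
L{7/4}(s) 7/(4*s)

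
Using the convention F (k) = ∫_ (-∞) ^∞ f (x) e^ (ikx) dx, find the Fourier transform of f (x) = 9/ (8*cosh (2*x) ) 9*pi/ (16*cosh (pi*k/4) ) 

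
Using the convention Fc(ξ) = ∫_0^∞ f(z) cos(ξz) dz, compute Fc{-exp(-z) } -1/(ξ^2 + 1) 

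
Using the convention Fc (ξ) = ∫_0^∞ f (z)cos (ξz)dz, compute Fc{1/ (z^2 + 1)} pi*exp (-ξ)/2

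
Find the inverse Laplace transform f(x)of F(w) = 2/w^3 x^2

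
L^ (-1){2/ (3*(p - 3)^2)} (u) 2*u*exp (3*u)/3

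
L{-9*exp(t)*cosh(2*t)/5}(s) 9*(1 - s)/(5*((s - 1)^2-4))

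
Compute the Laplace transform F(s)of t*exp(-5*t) (s + 5)^(-2)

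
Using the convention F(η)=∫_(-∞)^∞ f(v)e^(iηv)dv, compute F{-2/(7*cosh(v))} -2*pi/(7*cosh(pi*η/2))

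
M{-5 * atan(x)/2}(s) 5 * pi * sec(pi * s/2)/(4 * s)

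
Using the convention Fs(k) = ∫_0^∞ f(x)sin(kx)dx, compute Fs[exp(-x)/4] k/(4*(k^2 + 1))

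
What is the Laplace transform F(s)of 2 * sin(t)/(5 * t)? 2 * atan(1/s)/5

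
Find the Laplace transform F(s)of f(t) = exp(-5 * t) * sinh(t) 1/((s + 5)^2 - 1)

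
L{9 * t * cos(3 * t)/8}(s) 9 * (s^2 - 9)/(8 * (s^2+9)^2)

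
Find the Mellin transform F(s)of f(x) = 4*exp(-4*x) 2^(2-2*s)*gamma(s)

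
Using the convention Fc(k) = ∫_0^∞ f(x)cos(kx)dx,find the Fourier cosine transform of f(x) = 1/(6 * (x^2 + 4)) pi * exp(-2 * k)/24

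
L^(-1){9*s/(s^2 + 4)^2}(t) 9*t*sin(2*t)/4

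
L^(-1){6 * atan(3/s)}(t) 6 * sin(3 * t)/t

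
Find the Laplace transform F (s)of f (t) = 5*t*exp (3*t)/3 5/ (3*(s - 3)^2)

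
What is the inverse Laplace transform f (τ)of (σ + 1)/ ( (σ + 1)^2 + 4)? exp (-τ)*cos (2*τ)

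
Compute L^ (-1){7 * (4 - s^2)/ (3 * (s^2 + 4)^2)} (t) -7 * t * cos (2 * t)/3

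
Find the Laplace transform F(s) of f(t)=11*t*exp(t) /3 11/(3*(s - 1) ^2) 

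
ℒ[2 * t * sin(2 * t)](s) 8 * s/(s^2 + 4)^2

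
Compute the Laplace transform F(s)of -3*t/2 -3/(2*s^2)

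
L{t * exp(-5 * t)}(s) (s+5)^(-2)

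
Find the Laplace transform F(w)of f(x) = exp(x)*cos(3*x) (w - 1)/((w - 1)^2 + 9)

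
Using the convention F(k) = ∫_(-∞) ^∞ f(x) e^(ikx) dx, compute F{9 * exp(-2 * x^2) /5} 9 * sqrt(2) * sqrt(pi) * exp(-k^2/8) /10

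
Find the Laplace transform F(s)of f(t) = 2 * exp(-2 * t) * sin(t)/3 2/(3 * ((s+2)^2+1))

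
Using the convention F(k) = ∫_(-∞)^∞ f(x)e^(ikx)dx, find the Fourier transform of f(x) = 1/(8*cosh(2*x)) pi/(16*cosh(pi*k/4))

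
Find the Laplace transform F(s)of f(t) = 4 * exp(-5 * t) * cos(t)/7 4 * (s + 5)/(7 * ((s + 5)^2 + 1))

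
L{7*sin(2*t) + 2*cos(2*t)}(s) 14/(s^2 + 4) + 2*s/(s^2 + 4)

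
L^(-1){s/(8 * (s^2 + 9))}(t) cos(3 * t)/8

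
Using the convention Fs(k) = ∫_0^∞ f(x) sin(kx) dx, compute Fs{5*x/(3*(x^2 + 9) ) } 5*pi*exp(-3*k) /6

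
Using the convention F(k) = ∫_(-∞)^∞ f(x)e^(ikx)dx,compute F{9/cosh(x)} 9*pi/cosh(pi*k/2)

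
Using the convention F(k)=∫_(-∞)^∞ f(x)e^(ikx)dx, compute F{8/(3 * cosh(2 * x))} 4 * pi/(3 * cosh(pi * k/4))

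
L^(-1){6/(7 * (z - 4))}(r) 6 * exp(4 * r)/7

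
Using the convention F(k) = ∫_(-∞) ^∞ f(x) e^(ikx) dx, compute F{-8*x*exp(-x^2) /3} -4*I*sqrt(pi)*k*exp(-k^2/4) /3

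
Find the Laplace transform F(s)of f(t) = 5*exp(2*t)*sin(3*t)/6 5/(2*((s - 2)^2 + 9))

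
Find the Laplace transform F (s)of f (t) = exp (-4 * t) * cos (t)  (s+4)/ ( (s+4)^2+1)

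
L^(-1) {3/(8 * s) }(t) 3/8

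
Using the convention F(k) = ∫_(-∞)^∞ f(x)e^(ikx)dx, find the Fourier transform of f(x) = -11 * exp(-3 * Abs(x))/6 -11/(k^2 + 9)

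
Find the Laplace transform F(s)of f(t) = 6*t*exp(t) 6/(s - 1)^2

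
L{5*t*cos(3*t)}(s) 5*(s^2 - 9)/(s^2 + 9)^2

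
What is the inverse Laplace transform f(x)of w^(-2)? x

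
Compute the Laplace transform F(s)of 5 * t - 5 5/s^2 - 5/s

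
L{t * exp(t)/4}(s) 1/(4 * (s - 1)^2)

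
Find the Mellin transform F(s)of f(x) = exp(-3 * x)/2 gamma(s)/(2 * 3^s)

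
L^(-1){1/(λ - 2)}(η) exp(2*η)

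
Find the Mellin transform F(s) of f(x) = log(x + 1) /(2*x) -pi*csc(pi*s) /(2*s - 2) 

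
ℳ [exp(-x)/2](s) gamma(s)/2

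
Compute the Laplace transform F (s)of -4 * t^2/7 -8/ (7 * s^3)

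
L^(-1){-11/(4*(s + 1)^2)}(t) -11*t*exp(-t)/4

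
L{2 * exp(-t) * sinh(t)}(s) 2/(s * (s + 2))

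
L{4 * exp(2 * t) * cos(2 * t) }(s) 4 * (s - 2) /((s - 2) ^2+4) 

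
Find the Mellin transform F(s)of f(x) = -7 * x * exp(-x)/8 -7 * gamma(s + 1)/8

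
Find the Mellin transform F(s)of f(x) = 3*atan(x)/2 -3*pi*sec(pi*s/2)/(4*s)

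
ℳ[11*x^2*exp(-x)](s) 11*gamma(s + 2)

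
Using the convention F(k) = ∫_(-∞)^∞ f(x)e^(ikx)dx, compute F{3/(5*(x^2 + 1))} 3*pi*exp(-Abs(k))/5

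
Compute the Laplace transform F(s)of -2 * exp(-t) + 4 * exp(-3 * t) 4/(s + 3)-2/(s + 1)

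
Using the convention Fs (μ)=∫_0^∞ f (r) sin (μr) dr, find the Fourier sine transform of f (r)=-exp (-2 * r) -μ/ (μ^2 + 4) 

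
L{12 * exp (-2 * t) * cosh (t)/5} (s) 12 * (s + 2)/ (5 * ( (s + 2)^2 - 1))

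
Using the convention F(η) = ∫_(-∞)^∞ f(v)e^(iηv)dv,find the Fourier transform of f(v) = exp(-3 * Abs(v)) 6/(η^2 + 9)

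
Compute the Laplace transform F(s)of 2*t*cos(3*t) 2*(s^2 - 9)/(s^2 + 9)^2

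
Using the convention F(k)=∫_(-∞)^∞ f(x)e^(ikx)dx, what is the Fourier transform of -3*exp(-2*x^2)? -3*sqrt(2)*sqrt(pi)*exp(-k^2/8)/2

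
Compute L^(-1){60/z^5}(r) 5 * r^4/2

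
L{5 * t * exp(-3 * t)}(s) 5/(s + 3)^2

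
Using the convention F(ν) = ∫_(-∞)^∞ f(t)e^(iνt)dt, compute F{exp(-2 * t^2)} sqrt(2) * sqrt(pi) * exp(-ν^2/8)/2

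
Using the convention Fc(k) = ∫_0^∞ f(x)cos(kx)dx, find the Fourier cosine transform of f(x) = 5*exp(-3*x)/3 5/(k^2 + 9)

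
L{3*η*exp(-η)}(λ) 3/(λ+1)^2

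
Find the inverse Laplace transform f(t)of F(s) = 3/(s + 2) 3 * exp(-2 * t)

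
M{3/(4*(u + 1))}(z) 3*pi*csc(pi*z)/4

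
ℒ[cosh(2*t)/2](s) s/(2*(s^2-4))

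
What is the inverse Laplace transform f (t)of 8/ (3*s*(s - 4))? 4*exp (2*t)*sinh (2*t)/3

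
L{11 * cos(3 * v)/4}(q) 11 * q/(4 * (q^2+9))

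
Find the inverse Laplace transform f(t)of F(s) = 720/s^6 6 * t^5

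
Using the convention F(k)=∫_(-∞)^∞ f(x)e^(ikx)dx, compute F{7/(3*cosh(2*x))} 7*pi/(6*cosh(pi*k/4))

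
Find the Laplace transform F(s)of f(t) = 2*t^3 12/s^4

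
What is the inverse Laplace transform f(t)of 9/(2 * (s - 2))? 9 * exp(2 * t)/2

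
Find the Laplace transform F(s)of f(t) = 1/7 1/(7*s)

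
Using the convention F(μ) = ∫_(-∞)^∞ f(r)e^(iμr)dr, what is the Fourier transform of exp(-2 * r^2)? sqrt(2) * sqrt(pi) * exp(-μ^2/8)/2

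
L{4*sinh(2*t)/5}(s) 8/(5*(s^2-4))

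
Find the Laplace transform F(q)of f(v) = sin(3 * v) 3/(q^2 + 9)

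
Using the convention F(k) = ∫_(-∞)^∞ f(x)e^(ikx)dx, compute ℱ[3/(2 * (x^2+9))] pi * exp(-3 * Abs(k))/2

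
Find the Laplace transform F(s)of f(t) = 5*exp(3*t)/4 5/(4*(s - 3))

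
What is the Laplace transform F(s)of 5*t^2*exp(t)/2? 5/(s - 1)^3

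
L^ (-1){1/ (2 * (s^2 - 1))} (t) sinh (t)/2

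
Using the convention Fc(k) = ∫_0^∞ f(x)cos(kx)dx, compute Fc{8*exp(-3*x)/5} 24/(5*(k^2 + 9))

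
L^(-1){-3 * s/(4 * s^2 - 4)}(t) -3 * cosh(t)/4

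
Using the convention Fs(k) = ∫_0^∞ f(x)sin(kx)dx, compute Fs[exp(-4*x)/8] k/(8*(k^2+16))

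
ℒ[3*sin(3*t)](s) 9/(s^2 + 9)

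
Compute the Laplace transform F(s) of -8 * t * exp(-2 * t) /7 -8/(7 * (s + 2) ^2) 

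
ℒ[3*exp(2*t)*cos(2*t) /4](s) 3*(s - 2) /(4*((s - 2) ^2 + 4) ) 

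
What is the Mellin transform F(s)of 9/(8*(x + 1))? 9*pi*csc(pi*s)/8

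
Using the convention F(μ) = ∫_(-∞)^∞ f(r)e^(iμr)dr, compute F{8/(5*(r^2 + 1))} 8*pi*exp(-Abs(μ))/5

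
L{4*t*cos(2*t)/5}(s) 4*(s^2-4)/(5*(s^2+4)^2)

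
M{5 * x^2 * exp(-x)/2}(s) 5 * gamma(s+2)/2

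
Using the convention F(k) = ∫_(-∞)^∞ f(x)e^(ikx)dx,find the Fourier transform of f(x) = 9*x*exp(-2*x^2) 9*sqrt(2)*I*sqrt(pi)*k*exp(-k^2/8)/8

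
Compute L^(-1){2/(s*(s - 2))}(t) 2*exp(t)*sinh(t)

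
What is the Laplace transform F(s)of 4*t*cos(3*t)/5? 4*(s^2 - 9)/(5*(s^2 + 9)^2)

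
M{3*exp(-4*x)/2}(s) 3*gamma(s)/(2*2^(2*s))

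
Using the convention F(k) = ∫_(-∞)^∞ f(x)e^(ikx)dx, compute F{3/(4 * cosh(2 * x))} 3 * pi/(8 * cosh(pi * k/4))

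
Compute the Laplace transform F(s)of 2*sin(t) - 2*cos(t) 2/(s^2 + 1) - 2*s/(s^2 + 1)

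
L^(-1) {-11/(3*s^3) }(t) -11*t^2/6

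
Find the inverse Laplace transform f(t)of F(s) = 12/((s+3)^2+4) 6 * exp(-3 * t) * sin(2 * t)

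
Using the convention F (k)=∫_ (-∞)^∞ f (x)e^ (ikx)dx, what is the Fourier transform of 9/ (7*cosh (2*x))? 9*pi/ (14*cosh (pi*k/4))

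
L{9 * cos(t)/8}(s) 9 * s/(8 * (s^2 + 1))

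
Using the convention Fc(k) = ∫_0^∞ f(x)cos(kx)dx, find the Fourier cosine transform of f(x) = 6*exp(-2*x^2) 3*sqrt(2)*sqrt(pi)*exp(-k^2/8)/2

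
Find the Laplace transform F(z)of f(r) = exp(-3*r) 1/(z + 3)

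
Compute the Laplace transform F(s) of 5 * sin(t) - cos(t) 5/(s^2 + 1) - s/(s^2 + 1) 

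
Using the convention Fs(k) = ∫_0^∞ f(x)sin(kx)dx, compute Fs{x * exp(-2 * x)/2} 2 * k/(k^2 + 4)^2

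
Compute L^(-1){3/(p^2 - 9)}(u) sinh(3 * u)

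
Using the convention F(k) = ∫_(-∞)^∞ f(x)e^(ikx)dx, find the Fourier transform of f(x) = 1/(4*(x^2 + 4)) pi*exp(-2*Abs(k))/8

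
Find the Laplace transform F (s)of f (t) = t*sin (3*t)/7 6*s/ (7*(s^2+9)^2)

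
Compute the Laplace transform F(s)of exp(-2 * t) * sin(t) 1/((s + 2)^2 + 1)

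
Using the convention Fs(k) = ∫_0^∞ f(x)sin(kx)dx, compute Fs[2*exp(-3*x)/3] 2*k/(3*(k^2+9))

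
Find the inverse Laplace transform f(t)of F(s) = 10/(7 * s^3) 5 * t^2/7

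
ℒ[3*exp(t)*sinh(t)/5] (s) 3/(5*s*(s - 2))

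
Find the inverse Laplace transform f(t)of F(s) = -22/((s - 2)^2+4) -11*exp(2*t)*sin(2*t)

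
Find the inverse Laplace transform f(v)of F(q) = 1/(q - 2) exp(2*v)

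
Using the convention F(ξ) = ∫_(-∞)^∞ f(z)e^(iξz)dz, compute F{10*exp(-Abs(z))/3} 20/(3*(ξ^2+1))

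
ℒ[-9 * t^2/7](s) -18/(7 * s^3) 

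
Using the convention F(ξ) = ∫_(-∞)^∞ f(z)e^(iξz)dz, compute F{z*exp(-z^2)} I*sqrt(pi)*ξ*exp(-ξ^2/4)/2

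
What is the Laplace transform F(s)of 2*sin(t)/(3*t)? 2*atan(1/s)/3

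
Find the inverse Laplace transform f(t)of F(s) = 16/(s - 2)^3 8 * t^2 * exp(2 * t)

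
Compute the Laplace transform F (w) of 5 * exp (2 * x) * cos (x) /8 5 * (w - 2) / (8 * ( (w - 2) ^2 + 1) ) 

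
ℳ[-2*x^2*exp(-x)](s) -2*gamma(s+2)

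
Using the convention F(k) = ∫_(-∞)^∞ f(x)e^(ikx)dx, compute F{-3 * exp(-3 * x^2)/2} -sqrt(3) * sqrt(pi) * exp(-k^2/12)/2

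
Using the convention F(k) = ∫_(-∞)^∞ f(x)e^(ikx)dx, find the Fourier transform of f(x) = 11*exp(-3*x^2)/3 11*sqrt(3)*sqrt(pi)*exp(-k^2/12)/9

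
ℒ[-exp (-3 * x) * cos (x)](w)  (-w - 3)/ ( (w + 3)^2 + 1)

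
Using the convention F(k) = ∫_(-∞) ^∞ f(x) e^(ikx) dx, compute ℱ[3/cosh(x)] 3*pi/cosh(pi*k/2) 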